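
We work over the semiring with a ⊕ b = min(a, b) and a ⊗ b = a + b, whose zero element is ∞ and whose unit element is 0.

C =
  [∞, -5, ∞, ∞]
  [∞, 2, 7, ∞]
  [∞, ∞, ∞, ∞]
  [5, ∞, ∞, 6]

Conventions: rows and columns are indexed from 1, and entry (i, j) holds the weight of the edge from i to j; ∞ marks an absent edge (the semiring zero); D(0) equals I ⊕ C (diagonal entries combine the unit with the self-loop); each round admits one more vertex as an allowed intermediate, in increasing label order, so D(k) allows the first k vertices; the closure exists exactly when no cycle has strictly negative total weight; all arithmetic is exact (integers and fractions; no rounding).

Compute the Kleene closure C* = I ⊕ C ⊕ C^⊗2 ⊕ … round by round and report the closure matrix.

D(0):
  [0, -5, ∞, ∞]
  [∞, 0, 7, ∞]
  [∞, ∞, 0, ∞]
  [5, ∞, ∞, 0]
D(1):
  [0, -5, ∞, ∞]
  [∞, 0, 7, ∞]
  [∞, ∞, 0, ∞]
  [5, 0, ∞, 0]
D(2):
  [0, -5, 2, ∞]
  [∞, 0, 7, ∞]
  [∞, ∞, 0, ∞]
  [5, 0, 7, 0]
D(3):
  [0, -5, 2, ∞]
  [∞, 0, 7, ∞]
  [∞, ∞, 0, ∞]
  [5, 0, 7, 0]
D(4):
  [0, -5, 2, ∞]
  [∞, 0, 7, ∞]
  [∞, ∞, 0, ∞]
  [5, 0, 7, 0]
Answer: C* = [[0, -5, 2, ∞], [∞, 0, 7, ∞], [∞, ∞, 0, ∞], [5, 0, 7, 0]]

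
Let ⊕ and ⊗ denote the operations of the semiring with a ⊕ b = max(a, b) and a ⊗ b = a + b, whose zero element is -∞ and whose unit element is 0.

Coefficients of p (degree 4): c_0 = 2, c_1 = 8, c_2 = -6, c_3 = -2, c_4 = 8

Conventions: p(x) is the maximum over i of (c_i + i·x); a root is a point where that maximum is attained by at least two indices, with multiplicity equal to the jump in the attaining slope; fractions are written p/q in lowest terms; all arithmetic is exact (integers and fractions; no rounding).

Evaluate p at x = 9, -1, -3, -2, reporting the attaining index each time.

p(9) = max(2+0·9=2, 8+1·9=17, -6+2·9=12, -2+3·9=25, 8+4·9=44) = 44 (attained by i=4)
p(-1) = max(2+0·(-1)=2, 8+1·(-1)=7, -6+2·(-1)=-8, -2+3·(-1)=-5, 8+4·(-1)=4) = 7 (attained by i=1)
p(-3) = max(2+0·(-3)=2, 8+1·(-3)=5, -6+2·(-3)=-12, -2+3·(-3)=-11, 8+4·(-3)=-4) = 5 (attained by i=1)
p(-2) = max(2+0·(-2)=2, 8+1·(-2)=6, -6+2·(-2)=-10, -2+3·(-2)=-8, 8+4·(-2)=0) = 6 (attained by i=1)
Answer: p(9) = 44; p(-1) = 7; p(-3) = 5; p(-2) = 6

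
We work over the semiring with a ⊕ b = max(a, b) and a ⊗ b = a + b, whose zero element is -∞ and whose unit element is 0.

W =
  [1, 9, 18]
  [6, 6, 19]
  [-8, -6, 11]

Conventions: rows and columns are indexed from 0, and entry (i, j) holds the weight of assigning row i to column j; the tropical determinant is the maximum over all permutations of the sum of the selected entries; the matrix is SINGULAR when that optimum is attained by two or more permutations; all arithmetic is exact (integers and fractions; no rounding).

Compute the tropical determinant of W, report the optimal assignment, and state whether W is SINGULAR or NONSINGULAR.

σ = (0, 1, 2): 1 + 6 + 11 = 18
σ = (0, 2, 1): 1 + 19 + (-6) = 14
σ = (1, 0, 2): 9 + 6 + 11 = 26
σ = (1, 2, 0): 9 + 19 + (-8) = 20
σ = (2, 0, 1): 18 + 6 + (-6) = 18
σ = (2, 1, 0): 18 + 6 + (-8) = 16
Optimal value attained by: σ = (1, 0, 2).
Answer: det⊕(W) = 26; verdict: NONSINGULAR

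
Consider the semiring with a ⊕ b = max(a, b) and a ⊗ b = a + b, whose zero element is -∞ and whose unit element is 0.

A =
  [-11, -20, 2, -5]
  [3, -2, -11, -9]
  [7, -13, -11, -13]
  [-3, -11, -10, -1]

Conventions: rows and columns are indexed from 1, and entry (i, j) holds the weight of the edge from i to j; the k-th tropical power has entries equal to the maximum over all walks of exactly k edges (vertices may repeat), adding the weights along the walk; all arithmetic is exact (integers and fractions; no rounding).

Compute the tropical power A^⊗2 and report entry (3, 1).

A^⊗2:
  [9, -11, -9, -6]
  [1, -4, 5, -2]
  [-4, -13, 9, 2]
  [-3, -12, -1, -2]
Key observation: the optimum is the walk 3->1->1, with weight 7 + (-11) = -4.
Optimal value attained by: walk 3->1->1.
Answer: (A^⊗2)[3][1] = -4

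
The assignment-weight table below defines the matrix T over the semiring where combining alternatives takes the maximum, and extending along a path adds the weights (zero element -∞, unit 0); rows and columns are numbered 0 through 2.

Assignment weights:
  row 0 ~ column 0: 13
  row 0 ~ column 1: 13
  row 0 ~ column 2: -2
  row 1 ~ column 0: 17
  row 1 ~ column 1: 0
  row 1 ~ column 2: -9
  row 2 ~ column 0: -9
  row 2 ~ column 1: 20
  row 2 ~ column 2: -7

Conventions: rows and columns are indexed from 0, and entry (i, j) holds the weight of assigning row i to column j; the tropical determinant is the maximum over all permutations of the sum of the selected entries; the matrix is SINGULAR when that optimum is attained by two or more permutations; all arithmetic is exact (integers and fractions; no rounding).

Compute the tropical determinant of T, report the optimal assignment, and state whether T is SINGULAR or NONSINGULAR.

σ = (0, 1, 2): 13 + 0 + (-7) = 6
σ = (0, 2, 1): 13 + (-9) + 20 = 24
σ = (1, 0, 2): 13 + 17 + (-7) = 23
σ = (1, 2, 0): 13 + (-9) + (-9) = -5
σ = (2, 0, 1): (-2) + 17 + 20 = 35
σ = (2, 1, 0): (-2) + 0 + (-9) = -11
Optimal value attained by: σ = (2, 0, 1).
Answer: det⊕(T) = 35; verdict: NONSINGULAR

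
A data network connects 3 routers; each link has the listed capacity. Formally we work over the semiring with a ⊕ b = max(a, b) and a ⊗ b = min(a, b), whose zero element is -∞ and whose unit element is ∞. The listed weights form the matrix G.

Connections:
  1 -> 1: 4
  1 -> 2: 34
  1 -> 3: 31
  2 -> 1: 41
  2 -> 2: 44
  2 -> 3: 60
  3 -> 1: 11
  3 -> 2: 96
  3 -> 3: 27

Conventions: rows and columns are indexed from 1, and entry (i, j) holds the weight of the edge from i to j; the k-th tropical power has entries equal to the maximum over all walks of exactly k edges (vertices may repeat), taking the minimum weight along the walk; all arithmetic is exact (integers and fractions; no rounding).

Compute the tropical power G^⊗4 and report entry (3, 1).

G^⊗2:
  [34, 34, 34]
  [41, 60, 44]
  [41, 44, 60]
G^⊗3:
  [34, 34, 34]
  [41, 44, 60]
  [41, 60, 44]
G^⊗4:
  [34, 34, 34]
  [41, 60, 44]
  [41, 44, 60]
Key observation: the optimum is the walk 3->2->2->2->1, with weight 96 min 44 min 44 min 41 = 41.
Optimal value attained by: walk 3->2->2->2->1.
Answer: (G^⊗4)[3][1] = 41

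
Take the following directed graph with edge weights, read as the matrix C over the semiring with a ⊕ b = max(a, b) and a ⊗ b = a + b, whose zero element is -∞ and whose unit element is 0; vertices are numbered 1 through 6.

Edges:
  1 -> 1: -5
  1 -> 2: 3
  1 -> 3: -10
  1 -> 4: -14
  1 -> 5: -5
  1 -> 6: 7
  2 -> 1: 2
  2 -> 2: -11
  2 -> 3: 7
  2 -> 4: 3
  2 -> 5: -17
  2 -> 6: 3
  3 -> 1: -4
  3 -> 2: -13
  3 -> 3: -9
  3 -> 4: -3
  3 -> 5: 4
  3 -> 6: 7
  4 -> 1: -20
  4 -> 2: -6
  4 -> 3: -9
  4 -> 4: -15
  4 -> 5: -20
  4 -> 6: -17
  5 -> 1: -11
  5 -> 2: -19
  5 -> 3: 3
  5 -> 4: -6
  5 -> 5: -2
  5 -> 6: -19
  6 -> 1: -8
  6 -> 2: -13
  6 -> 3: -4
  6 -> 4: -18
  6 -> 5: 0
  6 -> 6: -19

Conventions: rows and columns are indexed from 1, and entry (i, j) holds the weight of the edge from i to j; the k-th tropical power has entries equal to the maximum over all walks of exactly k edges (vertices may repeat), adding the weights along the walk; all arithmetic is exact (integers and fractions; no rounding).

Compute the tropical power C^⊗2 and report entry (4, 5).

C^⊗2:
  [5, -2, 10, 6, 7, 6]
  [3, 5, -1, 4, 11, 14]
  [-1, -1, 7, -2, 7, 3]
  [-4, -17, 1, -3, -5, -2]
  [-1, -8, 1, 0, 7, 10]
  [-8, -5, 3, -6, 0, 3]
Key observation: the optimum is the walk 4->3->5, with weight (-9) + 4 = -5.
Optimal value attained by: walk 4->3->5.
Answer: (C^⊗2)[4][5] = -5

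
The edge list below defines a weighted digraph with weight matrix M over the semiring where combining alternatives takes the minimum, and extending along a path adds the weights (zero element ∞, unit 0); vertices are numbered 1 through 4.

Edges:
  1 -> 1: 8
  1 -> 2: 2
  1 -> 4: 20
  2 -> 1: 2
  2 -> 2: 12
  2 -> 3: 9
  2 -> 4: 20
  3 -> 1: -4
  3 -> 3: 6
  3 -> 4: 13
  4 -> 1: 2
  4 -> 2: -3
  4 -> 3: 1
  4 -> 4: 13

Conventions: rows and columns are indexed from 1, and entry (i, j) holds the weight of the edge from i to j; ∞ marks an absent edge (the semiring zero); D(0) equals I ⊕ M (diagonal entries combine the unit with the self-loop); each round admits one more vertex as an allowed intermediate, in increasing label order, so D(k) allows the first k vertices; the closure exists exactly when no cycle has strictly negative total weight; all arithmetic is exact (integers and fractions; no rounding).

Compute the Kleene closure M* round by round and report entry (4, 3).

D(0):
  [0, 2, ∞, 20]
  [2, 0, 9, 20]
  [-4, ∞, 0, 13]
  [2, -3, 1, 0]
D(1):
  [0, 2, ∞, 20]
  [2, 0, 9, 20]
  [-4, -2, 0, 13]
  [2, -3, 1, 0]
D(2):
  [0, 2, 11, 20]
  [2, 0, 9, 20]
  [-4, -2, 0, 13]
  [-1, -3, 1, 0]
D(3):
  [0, 2, 11, 20]
  [2, 0, 9, 20]
  [-4, -2, 0, 13]
  [-3, -3, 1, 0]
D(4):
  [0, 2, 11, 20]
  [2, 0, 9, 20]
  [-4, -2, 0, 13]
  [-3, -3, 1, 0]
Answer: M*[4][3] = 1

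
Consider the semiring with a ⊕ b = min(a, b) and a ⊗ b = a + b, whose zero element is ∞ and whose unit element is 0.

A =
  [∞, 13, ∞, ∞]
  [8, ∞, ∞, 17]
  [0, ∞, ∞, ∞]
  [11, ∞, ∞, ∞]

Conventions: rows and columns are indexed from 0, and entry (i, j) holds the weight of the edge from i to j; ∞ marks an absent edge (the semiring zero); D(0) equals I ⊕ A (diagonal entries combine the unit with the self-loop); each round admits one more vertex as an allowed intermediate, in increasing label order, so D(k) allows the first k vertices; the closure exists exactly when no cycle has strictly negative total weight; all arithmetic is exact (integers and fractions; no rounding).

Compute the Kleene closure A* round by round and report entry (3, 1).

D(0):
  [0, 13, ∞, ∞]
  [8, 0, ∞, 17]
  [0, ∞, 0, ∞]
  [11, ∞, ∞, 0]
D(1):
  [0, 13, ∞, ∞]
  [8, 0, ∞, 17]
  [0, 13, 0, ∞]
  [11, 24, ∞, 0]
D(2):
  [0, 13, ∞, 30]
  [8, 0, ∞, 17]
  [0, 13, 0, 30]
  [11, 24, ∞, 0]
D(3):
  [0, 13, ∞, 30]
  [8, 0, ∞, 17]
  [0, 13, 0, 30]
  [11, 24, ∞, 0]
D(4):
  [0, 13, ∞, 30]
  [8, 0, ∞, 17]
  [0, 13, 0, 30]
  [11, 24, ∞, 0]
Answer: A*[3][1] = 24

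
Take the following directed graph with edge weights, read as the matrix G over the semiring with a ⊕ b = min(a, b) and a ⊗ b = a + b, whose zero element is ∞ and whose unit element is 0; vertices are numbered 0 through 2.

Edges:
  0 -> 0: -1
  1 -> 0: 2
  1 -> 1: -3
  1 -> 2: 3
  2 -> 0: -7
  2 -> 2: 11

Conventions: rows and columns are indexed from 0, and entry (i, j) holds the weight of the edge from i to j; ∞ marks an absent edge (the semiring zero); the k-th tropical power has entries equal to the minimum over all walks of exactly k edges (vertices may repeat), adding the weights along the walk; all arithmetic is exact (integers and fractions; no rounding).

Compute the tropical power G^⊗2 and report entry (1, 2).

G^⊗2:
  [-2, ∞, ∞]
  [-4, -6, 0]
  [-8, ∞, 22]
Key observation: the optimum is the walk 1->1->2, with weight (-3) + 3 = 0.
Optimal value attained by: walk 1->1->2.
Answer: (G^⊗2)[1][2] = 0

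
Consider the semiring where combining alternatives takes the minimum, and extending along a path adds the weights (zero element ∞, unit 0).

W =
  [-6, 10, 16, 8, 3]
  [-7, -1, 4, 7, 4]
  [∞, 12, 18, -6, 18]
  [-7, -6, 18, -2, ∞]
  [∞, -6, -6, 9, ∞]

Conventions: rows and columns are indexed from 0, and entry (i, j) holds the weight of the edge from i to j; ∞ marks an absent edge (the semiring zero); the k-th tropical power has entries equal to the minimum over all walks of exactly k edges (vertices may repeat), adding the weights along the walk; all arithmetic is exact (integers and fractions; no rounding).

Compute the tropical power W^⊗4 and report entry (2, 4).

W^⊗2:
  [-12, -3, -3, 2, -3]
  [-13, -2, -2, -2, -4]
  [-13, -12, 12, -8, 16]
  [-13, -8, -2, -4, -4]
  [-13, -7, -2, -12, -2]
W^⊗3:
  [-18, -9, -9, -9, -9]
  [-19, -10, -10, -8, -10]
  [-19, -14, -8, -10, -10]
  [-19, -10, -10, -8, -10]
  [-19, -18, -8, -14, -10]
W^⊗4:
  [-24, -15, -15, -15, -15]
  [-25, -16, -16, -16, -16]
  [-25, -16, -16, -14, -16]
  [-25, -16, -16, -16, -16]
  [-25, -20, -16, -16, -16]
Key observation: the optimum is the walk 2->3->0->0->4, with weight (-6) + (-7) + (-6) + 3 = -16.
Optimal value attained by: walk 2->3->0->0->4.
Answer: (W^⊗4)[2][4] = -16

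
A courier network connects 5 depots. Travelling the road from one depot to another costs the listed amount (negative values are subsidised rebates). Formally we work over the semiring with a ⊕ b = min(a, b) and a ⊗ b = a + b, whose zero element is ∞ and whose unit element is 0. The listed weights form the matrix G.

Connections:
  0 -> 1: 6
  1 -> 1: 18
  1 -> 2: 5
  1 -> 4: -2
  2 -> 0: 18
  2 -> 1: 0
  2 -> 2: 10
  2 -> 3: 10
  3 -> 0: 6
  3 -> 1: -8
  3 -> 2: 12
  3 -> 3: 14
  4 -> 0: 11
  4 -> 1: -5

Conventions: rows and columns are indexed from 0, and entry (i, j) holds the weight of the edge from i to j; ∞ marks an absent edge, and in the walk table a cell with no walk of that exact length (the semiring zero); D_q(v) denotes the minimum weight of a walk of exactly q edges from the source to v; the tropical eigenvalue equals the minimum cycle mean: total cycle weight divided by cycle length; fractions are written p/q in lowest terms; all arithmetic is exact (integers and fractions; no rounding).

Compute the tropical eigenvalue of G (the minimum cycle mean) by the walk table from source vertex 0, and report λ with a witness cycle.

q=0: [0, ∞, ∞, ∞, ∞]
q=1: [∞, 6, ∞, ∞, ∞]
q=2: [∞, 24, 11, ∞, 4]
q=3: [15, -1, 21, 21, 22]
q=4: [27, 13, 4, 31, -3]
q=5: [8, -8, 14, 14, 11]
Optimal cycle mean attained by: cycle 1->4->1, total (-2) + (-5), length 2.
Answer: λ = -7/2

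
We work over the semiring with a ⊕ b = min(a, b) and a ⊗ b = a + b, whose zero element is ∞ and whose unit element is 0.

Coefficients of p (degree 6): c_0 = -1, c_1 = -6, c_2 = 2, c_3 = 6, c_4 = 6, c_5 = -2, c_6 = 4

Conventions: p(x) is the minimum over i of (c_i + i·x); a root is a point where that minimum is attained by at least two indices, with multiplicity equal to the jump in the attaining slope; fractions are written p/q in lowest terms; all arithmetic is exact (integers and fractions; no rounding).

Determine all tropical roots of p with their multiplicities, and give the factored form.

hull edge (i=0, c=-1) to (i=1, c=-6): slope -5, span 1
hull edge (i=1, c=-6) to (i=5, c=-2): slope 1, span 4
hull edge (i=5, c=-2) to (i=6, c=4): slope 6, span 1
Factored form: p(x) = 4 ⊗ (x ⊕ (-6)) ⊗ (x ⊕ (-1)) ⊗ (x ⊕ (-1)) ⊗ (x ⊕ (-1)) ⊗ (x ⊕ (-1)) ⊗ (x ⊕ 5)
Answer: roots = -6 (mult 1), -1 (mult 4), 5 (mult 1)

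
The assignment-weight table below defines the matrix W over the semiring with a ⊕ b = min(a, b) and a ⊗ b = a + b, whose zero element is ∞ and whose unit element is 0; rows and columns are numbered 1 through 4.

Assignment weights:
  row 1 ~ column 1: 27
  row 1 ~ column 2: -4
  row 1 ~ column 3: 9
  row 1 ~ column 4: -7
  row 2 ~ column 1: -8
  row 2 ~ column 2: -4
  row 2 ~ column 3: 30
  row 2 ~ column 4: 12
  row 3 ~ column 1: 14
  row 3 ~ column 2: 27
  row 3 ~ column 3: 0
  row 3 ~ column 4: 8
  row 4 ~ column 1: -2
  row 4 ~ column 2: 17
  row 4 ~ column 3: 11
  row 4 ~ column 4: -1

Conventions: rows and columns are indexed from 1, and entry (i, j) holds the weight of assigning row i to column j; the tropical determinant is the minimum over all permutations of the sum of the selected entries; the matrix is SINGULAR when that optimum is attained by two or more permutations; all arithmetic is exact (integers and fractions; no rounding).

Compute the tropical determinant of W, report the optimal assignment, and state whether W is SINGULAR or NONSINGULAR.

σ = (1, 2, 3, 4): 27 + (-4) + 0 + (-1) = 22
σ = (1, 2, 4, 3): 27 + (-4) + 8 + 11 = 42
σ = (1, 3, 2, 4): 27 + 30 + 27 + (-1) = 83
σ = (1, 3, 4, 2): 27 + 30 + 8 + 17 = 82
σ = (1, 4, 2, 3): 27 + 12 + 27 + 11 = 77
σ = (1, 4, 3, 2): 27 + 12 + 0 + 17 = 56
σ = (2, 1, 3, 4): (-4) + (-8) + 0 + (-1) = -13
σ = (2, 1, 4, 3): (-4) + (-8) + 8 + 11 = 7
σ = (2, 3, 1, 4): (-4) + 30 + 14 + (-1) = 39
σ = (2, 3, 4, 1): (-4) + 30 + 8 + (-2) = 32
σ = (2, 4, 1, 3): (-4) + 12 + 14 + 11 = 33
σ = (2, 4, 3, 1): (-4) + 12 + 0 + (-2) = 6
σ = (3, 1, 2, 4): 9 + (-8) + 27 + (-1) = 27
σ = (3, 1, 4, 2): 9 + (-8) + 8 + 17 = 26
σ = (3, 2, 1, 4): 9 + (-4) + 14 + (-1) = 18
σ = (3, 2, 4, 1): 9 + (-4) + 8 + (-2) = 11
σ = (3, 4, 1, 2): 9 + 12 + 14 + 17 = 52
σ = (3, 4, 2, 1): 9 + 12 + 27 + (-2) = 46
σ = (4, 1, 2, 3): (-7) + (-8) + 27 + 11 = 23
σ = (4, 1, 3, 2): (-7) + (-8) + 0 + 17 = 2
σ = (4, 2, 1, 3): (-7) + (-4) + 14 + 11 = 14
σ = (4, 2, 3, 1): (-7) + (-4) + 0 + (-2) = -13
σ = (4, 3, 1, 2): (-7) + 30 + 14 + 17 = 54
σ = (4, 3, 2, 1): (-7) + 30 + 27 + (-2) = 48
Optimal value attained by: σ = (2, 1, 3, 4).
Answer: det⊕(W) = -13; verdict: SINGULAR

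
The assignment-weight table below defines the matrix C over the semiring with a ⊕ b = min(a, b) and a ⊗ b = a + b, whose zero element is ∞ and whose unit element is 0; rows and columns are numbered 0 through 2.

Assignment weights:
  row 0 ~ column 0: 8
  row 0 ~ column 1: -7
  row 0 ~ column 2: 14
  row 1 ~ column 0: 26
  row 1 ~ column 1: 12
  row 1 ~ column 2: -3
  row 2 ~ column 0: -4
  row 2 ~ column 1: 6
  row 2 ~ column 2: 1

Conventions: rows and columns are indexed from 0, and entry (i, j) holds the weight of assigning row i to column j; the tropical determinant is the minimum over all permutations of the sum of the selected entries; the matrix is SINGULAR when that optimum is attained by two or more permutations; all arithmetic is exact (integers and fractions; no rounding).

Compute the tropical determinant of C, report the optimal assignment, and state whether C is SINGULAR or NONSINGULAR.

σ = (0, 1, 2): 8 + 12 + 1 = 21
σ = (0, 2, 1): 8 + (-3) + 6 = 11
σ = (1, 0, 2): (-7) + 26 + 1 = 20
σ = (1, 2, 0): (-7) + (-3) + (-4) = -14
σ = (2, 0, 1): 14 + 26 + 6 = 46
σ = (2, 1, 0): 14 + 12 + (-4) = 22
Optimal value attained by: σ = (1, 2, 0).
Answer: det⊕(C) = -14; verdict: NONSINGULAR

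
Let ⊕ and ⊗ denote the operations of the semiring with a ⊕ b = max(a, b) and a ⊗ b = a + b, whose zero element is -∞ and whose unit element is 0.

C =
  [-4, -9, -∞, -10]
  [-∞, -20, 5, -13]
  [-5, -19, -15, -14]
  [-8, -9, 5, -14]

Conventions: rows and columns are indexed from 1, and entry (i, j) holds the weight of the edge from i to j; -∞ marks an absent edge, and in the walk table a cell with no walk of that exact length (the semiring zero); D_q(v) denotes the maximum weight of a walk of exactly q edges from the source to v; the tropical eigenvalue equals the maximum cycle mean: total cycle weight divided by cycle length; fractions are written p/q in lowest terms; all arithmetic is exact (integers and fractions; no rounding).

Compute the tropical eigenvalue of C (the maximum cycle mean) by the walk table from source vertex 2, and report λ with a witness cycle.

q=0: [-∞, 0, -∞, -∞]
q=1: [-∞, -20, 5, -13]
q=2: [0, -14, -8, -9]
q=3: [-4, -9, -4, -10]
q=4: [-8, -13, -4, -14]
Optimal cycle mean attained by: cycle 1->2->3->1, total (-9) + 5 + (-5), length 3.
Answer: λ = -3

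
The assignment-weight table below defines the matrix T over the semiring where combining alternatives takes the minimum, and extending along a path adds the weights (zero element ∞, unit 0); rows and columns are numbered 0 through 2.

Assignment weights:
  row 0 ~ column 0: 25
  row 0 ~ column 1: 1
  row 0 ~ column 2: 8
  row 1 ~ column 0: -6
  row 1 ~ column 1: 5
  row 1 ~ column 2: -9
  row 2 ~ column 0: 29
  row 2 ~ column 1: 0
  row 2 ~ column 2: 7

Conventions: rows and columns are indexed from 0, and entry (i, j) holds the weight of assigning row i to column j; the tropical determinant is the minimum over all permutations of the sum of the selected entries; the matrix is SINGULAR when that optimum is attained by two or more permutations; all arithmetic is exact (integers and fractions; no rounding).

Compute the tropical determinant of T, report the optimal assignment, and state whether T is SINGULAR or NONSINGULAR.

σ = (0, 1, 2): 25 + 5 + 7 = 37
σ = (0, 2, 1): 25 + (-9) + 0 = 16
σ = (1, 0, 2): 1 + (-6) + 7 = 2
σ = (1, 2, 0): 1 + (-9) + 29 = 21
σ = (2, 0, 1): 8 + (-6) + 0 = 2
σ = (2, 1, 0): 8 + 5 + 29 = 42
Optimal value attained by: σ = (1, 0, 2).
Answer: det⊕(T) = 2; verdict: SINGULAR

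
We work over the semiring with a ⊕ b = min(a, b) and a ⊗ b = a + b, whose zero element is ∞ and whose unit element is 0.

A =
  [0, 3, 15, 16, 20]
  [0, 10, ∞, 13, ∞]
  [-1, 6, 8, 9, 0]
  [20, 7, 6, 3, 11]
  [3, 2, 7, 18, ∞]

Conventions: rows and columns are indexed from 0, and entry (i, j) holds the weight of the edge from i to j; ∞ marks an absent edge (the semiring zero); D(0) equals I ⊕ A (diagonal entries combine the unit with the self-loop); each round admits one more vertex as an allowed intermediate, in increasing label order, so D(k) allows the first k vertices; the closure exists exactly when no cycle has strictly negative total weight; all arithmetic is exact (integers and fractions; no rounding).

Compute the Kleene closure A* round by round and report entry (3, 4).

D(0):
  [0, 3, 15, 16, 20]
  [0, 0, ∞, 13, ∞]
  [-1, 6, 0, 9, 0]
  [20, 7, 6, 0, 11]
  [3, 2, 7, 18, 0]
D(1):
  [0, 3, 15, 16, 20]
  [0, 0, 15, 13, 20]
  [-1, 2, 0, 9, 0]
  [20, 7, 6, 0, 11]
  [3, 2, 7, 18, 0]
D(2):
  [0, 3, 15, 16, 20]
  [0, 0, 15, 13, 20]
  [-1, 2, 0, 9, 0]
  [7, 7, 6, 0, 11]
  [2, 2, 7, 15, 0]
D(3):
  [0, 3, 15, 16, 15]
  [0, 0, 15, 13, 15]
  [-1, 2, 0, 9, 0]
  [5, 7, 6, 0, 6]
  [2, 2, 7, 15, 0]
D(4):
  [0, 3, 15, 16, 15]
  [0, 0, 15, 13, 15]
  [-1, 2, 0, 9, 0]
  [5, 7, 6, 0, 6]
  [2, 2, 7, 15, 0]
D(5):
  [0, 3, 15, 16, 15]
  [0, 0, 15, 13, 15]
  [-1, 2, 0, 9, 0]
  [5, 7, 6, 0, 6]
  [2, 2, 7, 15, 0]
Answer: A*[3][4] = 6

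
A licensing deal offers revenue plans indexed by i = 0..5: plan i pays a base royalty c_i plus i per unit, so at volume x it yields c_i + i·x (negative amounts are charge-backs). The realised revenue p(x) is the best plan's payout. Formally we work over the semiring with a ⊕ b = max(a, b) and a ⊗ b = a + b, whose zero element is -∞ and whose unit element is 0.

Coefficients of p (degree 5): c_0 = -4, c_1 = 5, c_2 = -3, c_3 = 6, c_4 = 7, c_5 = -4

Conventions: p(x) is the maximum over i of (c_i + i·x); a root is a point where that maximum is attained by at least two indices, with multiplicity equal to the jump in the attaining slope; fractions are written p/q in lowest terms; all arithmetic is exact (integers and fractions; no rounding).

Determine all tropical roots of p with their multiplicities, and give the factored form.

hull edge (i=0, c=-4) to (i=1, c=5): slope 9, span 1
hull edge (i=1, c=5) to (i=4, c=7): slope 2/3, span 3
hull edge (i=4, c=7) to (i=5, c=-4): slope -11, span 1
Factored form: p(x) = -4 ⊗ (x ⊕ (-9)) ⊗ (x ⊕ (-2/3)) ⊗ (x ⊕ (-2/3)) ⊗ (x ⊕ (-2/3)) ⊗ (x ⊕ 11)
Answer: roots = -9 (mult 1), -2/3 (mult 3), 11 (mult 1)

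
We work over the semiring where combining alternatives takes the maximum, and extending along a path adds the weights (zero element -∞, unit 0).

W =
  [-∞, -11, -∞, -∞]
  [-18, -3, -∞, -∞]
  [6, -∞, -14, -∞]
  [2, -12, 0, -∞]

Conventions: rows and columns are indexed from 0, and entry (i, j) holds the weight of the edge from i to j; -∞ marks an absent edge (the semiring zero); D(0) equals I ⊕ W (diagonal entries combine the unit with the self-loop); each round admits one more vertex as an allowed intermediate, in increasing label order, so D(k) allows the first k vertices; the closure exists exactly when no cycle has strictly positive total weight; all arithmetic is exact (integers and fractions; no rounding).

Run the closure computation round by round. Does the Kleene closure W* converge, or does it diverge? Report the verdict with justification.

D(0):
  [0, -11, -∞, -∞]
  [-18, 0, -∞, -∞]
  [6, -∞, 0, -∞]
  [2, -12, 0, 0]
D(1):
  [0, -11, -∞, -∞]
  [-18, 0, -∞, -∞]
  [6, -5, 0, -∞]
  [2, -9, 0, 0]
D(2):
  [0, -11, -∞, -∞]
  [-18, 0, -∞, -∞]
  [6, -5, 0, -∞]
  [2, -9, 0, 0]
D(3):
  [0, -11, -∞, -∞]
  [-18, 0, -∞, -∞]
  [6, -5, 0, -∞]
  [6, -5, 0, 0]
D(4):
  [0, -11, -∞, -∞]
  [-18, 0, -∞, -∞]
  [6, -5, 0, -∞]
  [6, -5, 0, 0]
Key observation: every diagonal entry stays at the unit through all rounds, so no improving cycle exists.
Answer: CONVERGES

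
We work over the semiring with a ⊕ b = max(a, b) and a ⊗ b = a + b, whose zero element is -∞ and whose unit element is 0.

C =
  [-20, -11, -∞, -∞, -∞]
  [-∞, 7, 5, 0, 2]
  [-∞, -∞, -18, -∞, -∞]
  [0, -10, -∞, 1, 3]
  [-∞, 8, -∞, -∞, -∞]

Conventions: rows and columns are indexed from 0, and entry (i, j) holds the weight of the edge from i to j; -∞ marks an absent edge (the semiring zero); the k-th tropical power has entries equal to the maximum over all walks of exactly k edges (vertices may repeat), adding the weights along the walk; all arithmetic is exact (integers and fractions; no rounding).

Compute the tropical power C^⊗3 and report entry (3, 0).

C^⊗2:
  [-40, -4, -6, -11, -9]
  [0, 14, 12, 7, 9]
  [-∞, -∞, -36, -∞, -∞]
  [1, 11, -5, 2, 4]
  [-∞, 15, 13, 8, 10]
C^⊗3:
  [-11, 3, 1, -4, -2]
  [7, 21, 19, 14, 16]
  [-∞, -∞, -54, -∞, -∞]
  [2, 18, 16, 11, 13]
  [8, 22, 20, 15, 17]
Key observation: the optimum is the walk 3->3->3->0, with weight 1 + 1 + 0 = 2.
Optimal value attained by: walk 3->3->3->0.
Answer: (C^⊗3)[3][0] = 2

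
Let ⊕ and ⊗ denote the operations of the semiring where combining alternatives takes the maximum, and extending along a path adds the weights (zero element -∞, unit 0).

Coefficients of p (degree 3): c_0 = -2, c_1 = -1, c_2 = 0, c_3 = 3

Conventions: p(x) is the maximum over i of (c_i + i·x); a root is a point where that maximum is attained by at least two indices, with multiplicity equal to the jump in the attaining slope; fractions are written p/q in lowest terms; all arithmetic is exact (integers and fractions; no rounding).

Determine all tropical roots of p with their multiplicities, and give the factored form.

hull edge (i=0, c=-2) to (i=3, c=3): slope 5/3, span 3
Factored form: p(x) = 3 ⊗ (x ⊕ (-5/3)) ⊗ (x ⊕ (-5/3)) ⊗ (x ⊕ (-5/3))
Answer: roots = -5/3 (mult 3)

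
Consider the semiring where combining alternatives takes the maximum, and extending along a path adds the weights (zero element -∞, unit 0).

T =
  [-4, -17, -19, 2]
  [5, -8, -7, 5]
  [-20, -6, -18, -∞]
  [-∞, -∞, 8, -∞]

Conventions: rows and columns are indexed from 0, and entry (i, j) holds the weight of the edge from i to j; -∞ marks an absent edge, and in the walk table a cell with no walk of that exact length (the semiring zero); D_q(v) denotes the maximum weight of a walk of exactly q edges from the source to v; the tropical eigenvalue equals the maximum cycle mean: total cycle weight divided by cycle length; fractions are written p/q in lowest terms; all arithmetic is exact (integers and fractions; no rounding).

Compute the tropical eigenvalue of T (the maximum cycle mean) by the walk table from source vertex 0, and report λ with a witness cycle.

q=0: [0, -∞, -∞, -∞]
q=1: [-4, -17, -19, 2]
q=2: [-8, -21, 10, -2]
q=3: [-10, 4, 6, -6]
q=4: [9, 0, 2, 9]
Optimal cycle mean attained by: cycle 1->3->2->1, total 5 + 8 + (-6), length 3.
Answer: λ = 7/3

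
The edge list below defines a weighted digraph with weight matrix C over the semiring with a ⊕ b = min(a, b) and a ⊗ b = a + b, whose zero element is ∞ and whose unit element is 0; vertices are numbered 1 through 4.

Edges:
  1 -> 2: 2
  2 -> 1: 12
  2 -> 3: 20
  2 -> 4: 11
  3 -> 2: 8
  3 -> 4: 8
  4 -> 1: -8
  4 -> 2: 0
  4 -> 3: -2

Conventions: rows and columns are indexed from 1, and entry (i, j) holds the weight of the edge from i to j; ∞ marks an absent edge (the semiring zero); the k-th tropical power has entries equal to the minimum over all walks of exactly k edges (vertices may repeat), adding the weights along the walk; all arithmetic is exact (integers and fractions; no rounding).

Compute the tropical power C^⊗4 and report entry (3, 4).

C^⊗2:
  [14, ∞, 22, 13]
  [3, 11, 9, 28]
  [0, 8, 6, 19]
  [12, -6, 20, 6]
C^⊗3:
  [5, 13, 11, 30]
  [20, 5, 26, 17]
  [11, 2, 17, 14]
  [-2, 6, 4, 5]
C^⊗4:
  [22, 7, 28, 19]
  [9, 17, 15, 16]
  [6, 13, 12, 13]
  [-3, 0, 3, 12]
Key observation: the optimum is the walk 3->4->1->2->4, with weight 8 + (-8) + 2 + 11 = 13.
Optimal value attained by: walk 3->4->1->2->4.
Answer: (C^⊗4)[3][4] = 13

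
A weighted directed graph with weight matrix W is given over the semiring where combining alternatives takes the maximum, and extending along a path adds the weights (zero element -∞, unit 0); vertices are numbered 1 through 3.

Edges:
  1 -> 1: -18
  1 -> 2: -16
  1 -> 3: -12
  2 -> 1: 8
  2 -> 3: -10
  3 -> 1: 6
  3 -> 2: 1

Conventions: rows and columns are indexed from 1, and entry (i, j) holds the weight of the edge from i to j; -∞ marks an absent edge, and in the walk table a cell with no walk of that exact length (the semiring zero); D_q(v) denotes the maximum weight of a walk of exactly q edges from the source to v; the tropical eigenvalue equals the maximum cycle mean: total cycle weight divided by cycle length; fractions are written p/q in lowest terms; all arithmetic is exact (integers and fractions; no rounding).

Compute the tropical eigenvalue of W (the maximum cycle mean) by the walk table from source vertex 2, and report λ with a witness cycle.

q=0: [-∞, 0, -∞]
q=1: [8, -∞, -10]
q=2: [-4, -8, -4]
q=3: [2, -3, -16]
Optimal cycle mean attained by: cycle 1->3->2->1, total (-12) + 1 + 8, length 3.
Answer: λ = -1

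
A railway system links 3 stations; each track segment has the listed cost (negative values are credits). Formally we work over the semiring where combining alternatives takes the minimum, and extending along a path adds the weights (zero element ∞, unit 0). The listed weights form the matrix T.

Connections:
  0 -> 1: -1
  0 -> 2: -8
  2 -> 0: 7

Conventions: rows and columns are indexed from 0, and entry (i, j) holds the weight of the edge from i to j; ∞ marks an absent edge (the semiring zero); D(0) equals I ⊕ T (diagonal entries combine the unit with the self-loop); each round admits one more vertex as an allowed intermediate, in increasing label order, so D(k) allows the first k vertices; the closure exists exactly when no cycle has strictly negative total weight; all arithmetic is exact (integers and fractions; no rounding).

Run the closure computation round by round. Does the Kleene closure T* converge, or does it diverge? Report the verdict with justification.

D(0):
  [0, -1, -8]
  [∞, 0, ∞]
  [7, ∞, 0]
Detection: at round 1, diagonal entry (2, 2) turns strictly negative.
Key observation: the cycle 2->0->2 has total weight 7 + (-8), which is strictly negative.
Answer: DIVERGES — negative cycle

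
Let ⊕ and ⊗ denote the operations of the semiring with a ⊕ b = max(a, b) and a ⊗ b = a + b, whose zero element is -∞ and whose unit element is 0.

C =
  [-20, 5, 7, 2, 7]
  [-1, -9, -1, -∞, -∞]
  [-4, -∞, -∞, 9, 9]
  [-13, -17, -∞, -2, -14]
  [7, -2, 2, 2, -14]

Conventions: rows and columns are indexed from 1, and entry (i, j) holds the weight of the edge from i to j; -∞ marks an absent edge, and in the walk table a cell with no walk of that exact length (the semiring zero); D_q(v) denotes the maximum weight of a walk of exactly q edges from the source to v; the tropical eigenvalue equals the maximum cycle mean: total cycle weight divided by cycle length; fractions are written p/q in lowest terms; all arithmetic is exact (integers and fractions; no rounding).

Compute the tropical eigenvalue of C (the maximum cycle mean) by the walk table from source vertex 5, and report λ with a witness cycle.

q=0: [-∞, -∞, -∞, -∞, 0]
q=1: [7, -2, 2, 2, -14]
q=2: [-2, 12, 14, 11, 14]
q=3: [21, 12, 16, 23, 23]
q=4: [30, 26, 28, 25, 28]
q=5: [35, 35, 37, 37, 37]
Optimal cycle mean attained by: cycle 1->3->5->1, total 7 + 9 + 7, length 3.
Answer: λ = 23/3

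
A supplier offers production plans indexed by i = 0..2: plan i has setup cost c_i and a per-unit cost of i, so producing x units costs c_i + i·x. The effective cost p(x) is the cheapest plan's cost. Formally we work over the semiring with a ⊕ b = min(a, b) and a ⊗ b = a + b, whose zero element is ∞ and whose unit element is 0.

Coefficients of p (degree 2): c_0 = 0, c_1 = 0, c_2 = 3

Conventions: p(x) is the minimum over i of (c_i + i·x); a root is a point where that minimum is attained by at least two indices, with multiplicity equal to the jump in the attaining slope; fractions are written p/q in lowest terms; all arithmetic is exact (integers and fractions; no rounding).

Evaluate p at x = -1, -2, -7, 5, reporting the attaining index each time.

p(-1) = min(0+0·(-1)=0, 0+1·(-1)=-1, 3+2·(-1)=1) = -1 (attained by i=1)
p(-2) = min(0+0·(-2)=0, 0+1·(-2)=-2, 3+2·(-2)=-1) = -2 (attained by i=1)
p(-7) = min(0+0·(-7)=0, 0+1·(-7)=-7, 3+2·(-7)=-11) = -11 (attained by i=2)
p(5) = min(0+0·5=0, 0+1·5=5, 3+2·5=13) = 0 (attained by i=0)
Answer: p(-1) = -1; p(-2) = -2; p(-7) = -11; p(5) = 0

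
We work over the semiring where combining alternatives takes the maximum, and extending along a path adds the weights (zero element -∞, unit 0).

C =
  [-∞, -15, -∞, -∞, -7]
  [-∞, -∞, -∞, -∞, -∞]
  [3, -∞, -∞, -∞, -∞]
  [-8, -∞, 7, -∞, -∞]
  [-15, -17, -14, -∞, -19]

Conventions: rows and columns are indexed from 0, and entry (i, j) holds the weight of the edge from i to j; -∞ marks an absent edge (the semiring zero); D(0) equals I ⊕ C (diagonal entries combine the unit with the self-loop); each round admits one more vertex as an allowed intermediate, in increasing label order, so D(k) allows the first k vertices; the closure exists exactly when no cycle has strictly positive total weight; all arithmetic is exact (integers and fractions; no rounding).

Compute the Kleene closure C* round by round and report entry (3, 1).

D(0):
  [0, -15, -∞, -∞, -7]
  [-∞, 0, -∞, -∞, -∞]
  [3, -∞, 0, -∞, -∞]
  [-8, -∞, 7, 0, -∞]
  [-15, -17, -14, -∞, 0]
D(1):
  [0, -15, -∞, -∞, -7]
  [-∞, 0, -∞, -∞, -∞]
  [3, -12, 0, -∞, -4]
  [-8, -23, 7, 0, -15]
  [-15, -17, -14, -∞, 0]
D(2):
  [0, -15, -∞, -∞, -7]
  [-∞, 0, -∞, -∞, -∞]
  [3, -12, 0, -∞, -4]
  [-8, -23, 7, 0, -15]
  [-15, -17, -14, -∞, 0]
D(3):
  [0, -15, -∞, -∞, -7]
  [-∞, 0, -∞, -∞, -∞]
  [3, -12, 0, -∞, -4]
  [10, -5, 7, 0, 3]
  [-11, -17, -14, -∞, 0]
D(4):
  [0, -15, -∞, -∞, -7]
  [-∞, 0, -∞, -∞, -∞]
  [3, -12, 0, -∞, -4]
  [10, -5, 7, 0, 3]
  [-11, -17, -14, -∞, 0]
D(5):
  [0, -15, -21, -∞, -7]
  [-∞, 0, -∞, -∞, -∞]
  [3, -12, 0, -∞, -4]
  [10, -5, 7, 0, 3]
  [-11, -17, -14, -∞, 0]
Answer: C*[3][1] = -5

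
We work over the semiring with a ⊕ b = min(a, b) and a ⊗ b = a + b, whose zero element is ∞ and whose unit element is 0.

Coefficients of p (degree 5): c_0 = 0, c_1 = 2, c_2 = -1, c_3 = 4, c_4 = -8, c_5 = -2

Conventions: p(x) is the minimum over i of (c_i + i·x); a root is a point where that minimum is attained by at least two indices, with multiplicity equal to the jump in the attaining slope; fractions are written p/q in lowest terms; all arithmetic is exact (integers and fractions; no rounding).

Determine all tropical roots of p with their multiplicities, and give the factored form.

hull edge (i=0, c=0) to (i=4, c=-8): slope -2, span 4
hull edge (i=4, c=-8) to (i=5, c=-2): slope 6, span 1
Factored form: p(x) = -2 ⊗ (x ⊕ (-6)) ⊗ (x ⊕ 2) ⊗ (x ⊕ 2) ⊗ (x ⊕ 2) ⊗ (x ⊕ 2)
Answer: roots = -6 (mult 1), 2 (mult 4)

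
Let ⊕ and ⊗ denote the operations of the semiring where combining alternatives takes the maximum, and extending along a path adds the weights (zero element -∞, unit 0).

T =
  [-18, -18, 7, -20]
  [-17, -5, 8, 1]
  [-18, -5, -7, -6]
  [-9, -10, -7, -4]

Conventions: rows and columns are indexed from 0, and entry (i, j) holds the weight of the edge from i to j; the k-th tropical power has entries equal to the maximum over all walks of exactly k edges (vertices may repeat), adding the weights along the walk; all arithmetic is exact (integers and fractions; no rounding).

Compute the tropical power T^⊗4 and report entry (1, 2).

T^⊗2:
  [-11, 2, 0, 1]
  [-8, 3, 3, 2]
  [-15, -10, 3, -4]
  [-13, -12, -2, -8]
T^⊗3:
  [-8, -3, 10, 3]
  [-7, -2, 11, 4]
  [-13, -2, -2, -3]
  [-17, -7, -4, -8]
T^⊗4:
  [-6, 5, 5, 4]
  [-5, 6, 6, 5]
  [-12, -7, 6, -1]
  [-17, -9, 1, -6]
Key observation: the optimum is the walk 1->1->2->1->2, with weight (-5) + 8 + (-5) + 8 = 6.
Optimal value attained by: walk 1->1->2->1->2.
Answer: (T^⊗4)[1][2] = 6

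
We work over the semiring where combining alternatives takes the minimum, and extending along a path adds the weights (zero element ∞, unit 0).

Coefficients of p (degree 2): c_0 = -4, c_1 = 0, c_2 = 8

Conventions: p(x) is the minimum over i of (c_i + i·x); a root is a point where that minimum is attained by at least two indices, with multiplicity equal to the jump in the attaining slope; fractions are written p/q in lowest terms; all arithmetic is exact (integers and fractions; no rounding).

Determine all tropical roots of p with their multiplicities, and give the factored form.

hull edge (i=0, c=-4) to (i=1, c=0): slope 4, span 1
hull edge (i=1, c=0) to (i=2, c=8): slope 8, span 1
Factored form: p(x) = 8 ⊗ (x ⊕ (-8)) ⊗ (x ⊕ (-4))
Answer: roots = -8 (mult 1), -4 (mult 1)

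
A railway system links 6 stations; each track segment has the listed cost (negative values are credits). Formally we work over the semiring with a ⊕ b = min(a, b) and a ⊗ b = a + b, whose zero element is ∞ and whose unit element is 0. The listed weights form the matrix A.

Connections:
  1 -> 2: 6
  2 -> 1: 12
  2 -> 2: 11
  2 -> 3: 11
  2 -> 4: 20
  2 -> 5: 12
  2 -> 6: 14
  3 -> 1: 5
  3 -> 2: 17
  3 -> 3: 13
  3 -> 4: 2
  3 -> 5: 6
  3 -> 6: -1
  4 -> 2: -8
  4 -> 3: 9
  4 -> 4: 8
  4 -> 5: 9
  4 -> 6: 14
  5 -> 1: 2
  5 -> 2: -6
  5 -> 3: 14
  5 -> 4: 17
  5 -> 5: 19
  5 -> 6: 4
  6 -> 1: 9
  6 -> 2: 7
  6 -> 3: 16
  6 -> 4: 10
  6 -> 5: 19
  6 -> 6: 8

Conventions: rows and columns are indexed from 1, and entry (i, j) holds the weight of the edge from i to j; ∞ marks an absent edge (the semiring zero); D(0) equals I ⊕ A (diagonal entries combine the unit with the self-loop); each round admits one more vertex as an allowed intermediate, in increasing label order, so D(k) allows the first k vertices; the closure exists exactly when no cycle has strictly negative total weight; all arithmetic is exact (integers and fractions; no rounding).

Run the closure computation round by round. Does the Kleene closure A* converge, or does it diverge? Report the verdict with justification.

D(0):
  [0, 6, ∞, ∞, ∞, ∞]
  [12, 0, 11, 20, 12, 14]
  [5, 17, 0, 2, 6, -1]
  [∞, -8, 9, 0, 9, 14]
  [2, -6, 14, 17, 0, 4]
  [9, 7, 16, 10, 19, 0]
D(1):
  [0, 6, ∞, ∞, ∞, ∞]
  [12, 0, 11, 20, 12, 14]
  [5, 11, 0, 2, 6, -1]
  [∞, -8, 9, 0, 9, 14]
  [2, -6, 14, 17, 0, 4]
  [9, 7, 16, 10, 19, 0]
D(2):
  [0, 6, 17, 26, 18, 20]
  [12, 0, 11, 20, 12, 14]
  [5, 11, 0, 2, 6, -1]
  [4, -8, 3, 0, 4, 6]
  [2, -6, 5, 14, 0, 4]
  [9, 7, 16, 10, 19, 0]
D(3):
  [0, 6, 17, 19, 18, 16]
  [12, 0, 11, 13, 12, 10]
  [5, 11, 0, 2, 6, -1]
  [4, -8, 3, 0, 4, 2]
  [2, -6, 5, 7, 0, 4]
  [9, 7, 16, 10, 19, 0]
D(4):
  [0, 6, 17, 19, 18, 16]
  [12, 0, 11, 13, 12, 10]
  [5, -6, 0, 2, 6, -1]
  [4, -8, 3, 0, 4, 2]
  [2, -6, 5, 7, 0, 4]
  [9, 2, 13, 10, 14, 0]
D(5):
  [0, 6, 17, 19, 18, 16]
  [12, 0, 11, 13, 12, 10]
  [5, -6, 0, 2, 6, -1]
  [4, -8, 3, 0, 4, 2]
  [2, -6, 5, 7, 0, 4]
  [9, 2, 13, 10, 14, 0]
D(6):
  [0, 6, 17, 19, 18, 16]
  [12, 0, 11, 13, 12, 10]
  [5, -6, 0, 2, 6, -1]
  [4, -8, 3, 0, 4, 2]
  [2, -6, 5, 7, 0, 4]
  [9, 2, 13, 10, 14, 0]
Key observation: every diagonal entry stays at the unit through all rounds, so no improving cycle exists.
Answer: CONVERGES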